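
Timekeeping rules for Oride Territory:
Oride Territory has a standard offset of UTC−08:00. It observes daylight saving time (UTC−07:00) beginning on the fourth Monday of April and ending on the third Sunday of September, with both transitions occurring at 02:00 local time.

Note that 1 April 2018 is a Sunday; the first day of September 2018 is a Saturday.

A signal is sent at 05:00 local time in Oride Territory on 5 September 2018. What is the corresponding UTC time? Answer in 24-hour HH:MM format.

12:00

1 April 2018 is a Sunday, so the first Monday is April 2 and the fourth is April 23.
1 September 2018 is a Saturday, so the first Sunday is September 2 and the third is September 16.
5 September 2018 falls between 23 April and 16 September, so daylight saving is in effect and Oride Territory is at UTC−07:00.
05:00 local + 7h = 12:00 UTC.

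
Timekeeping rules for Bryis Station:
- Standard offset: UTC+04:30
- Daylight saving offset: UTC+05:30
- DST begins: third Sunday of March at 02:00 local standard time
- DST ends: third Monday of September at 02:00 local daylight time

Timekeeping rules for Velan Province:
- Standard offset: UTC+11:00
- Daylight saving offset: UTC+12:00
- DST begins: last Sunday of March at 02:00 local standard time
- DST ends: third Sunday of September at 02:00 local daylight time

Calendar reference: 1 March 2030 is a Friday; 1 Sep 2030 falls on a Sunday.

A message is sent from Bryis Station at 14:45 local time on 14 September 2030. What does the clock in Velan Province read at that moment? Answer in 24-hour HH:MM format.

1 March 2030 is a Friday, so the first Sunday is March 3 and the third is March 17.
1 September 2030 is a Sunday, so the first Monday is September 2 and the third is September 16.
14 September 2030 falls between 17 March and 16 September, so daylight saving is in effect and Bryis Station is at UTC+05:30.
14:45 Bryis Station − 5h30m = 09:15 UTC.
1 March 2030 is a Friday, so Sundays fall on 3, 10, 17, 24, 31; the last is March 31.
1 September 2030 is a Sunday, so the first Sunday is September 1 and the third is September 15.
At the standard offset (UTC+11:00), 09:15 UTC + 11h = 20:15 Velan Province standard time.
Daylight saving runs 31 March – 15 September; the standard-time date in Velan Province, 14 September 2030, is inside that window, so Velan Province is at UTC+12:00.
09:15 UTC + 12h = 21:15 Velan Province.

21:15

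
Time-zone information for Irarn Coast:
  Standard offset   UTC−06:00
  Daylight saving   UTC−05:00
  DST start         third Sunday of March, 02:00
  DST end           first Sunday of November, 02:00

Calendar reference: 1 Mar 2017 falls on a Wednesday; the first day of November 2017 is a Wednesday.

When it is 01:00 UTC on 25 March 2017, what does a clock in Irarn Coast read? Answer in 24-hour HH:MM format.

1 March 2017 is a Wednesday, so the first Sunday is March 5 and the third is March 19.
1 November 2017 is a Wednesday, so the first Sunday is November 5.
At the standard offset (UTC−06:00), 01:00 UTC − 6h = 19:00 Irarn Coast standard time (rolling into the previous day, 24 March 2017).
The standard-time date in Irarn Coast, 24 March 2017, falls between 19 March and 5 November, so daylight saving is in effect and Irarn Coast is at UTC−05:00.
01:00 UTC − 5h = 20:00 local (rolling into the previous day, 24 March 2017).

20:00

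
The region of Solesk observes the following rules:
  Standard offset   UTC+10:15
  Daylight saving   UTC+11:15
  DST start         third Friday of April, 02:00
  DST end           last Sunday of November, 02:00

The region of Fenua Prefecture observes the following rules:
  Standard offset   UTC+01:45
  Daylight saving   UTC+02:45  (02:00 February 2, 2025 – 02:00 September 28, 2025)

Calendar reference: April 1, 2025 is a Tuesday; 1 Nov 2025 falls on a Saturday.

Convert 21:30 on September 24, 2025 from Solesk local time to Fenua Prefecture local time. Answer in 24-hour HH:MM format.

13:00

1 April 2025 is a Tuesday, so the first Friday is April 4 and the third is April 18.
1 November 2025 is a Saturday, so Sundays fall on 2, 9, 16, 23, 30; the last is November 30.
September 24, 2025 falls between 18 April and 30 November, so daylight saving is in effect and Solesk is at UTC+11:15.
21:30 Solesk − 11h15m = 10:15 UTC.
At the standard offset (UTC+01:45), 10:15 UTC + 1h45m = 12:00 Fenua Prefecture standard time.
The standard-time date in Fenua Prefecture, September 24, 2025, falls between 2 February and 28 September, so daylight saving is in effect and Fenua Prefecture is at UTC+02:45.
10:15 UTC + 2h45m = 13:00 Fenua Prefecture.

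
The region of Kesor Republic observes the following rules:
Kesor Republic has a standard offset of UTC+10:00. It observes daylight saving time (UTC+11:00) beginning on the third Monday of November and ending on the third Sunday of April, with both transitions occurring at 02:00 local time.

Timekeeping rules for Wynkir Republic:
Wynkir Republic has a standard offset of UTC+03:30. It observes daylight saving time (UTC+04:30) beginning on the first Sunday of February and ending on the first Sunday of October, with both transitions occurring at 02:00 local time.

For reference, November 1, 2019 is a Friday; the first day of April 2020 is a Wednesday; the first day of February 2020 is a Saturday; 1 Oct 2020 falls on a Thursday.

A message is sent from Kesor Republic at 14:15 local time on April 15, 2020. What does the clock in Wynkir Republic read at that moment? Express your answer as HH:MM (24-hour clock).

1 November 2019 is a Friday, so the first Monday is November 4 and the third is November 18.
1 April 2020 is a Wednesday, so the first Sunday is April 5 and the third is April 19.
April 15, 2020 falls between 18 November 2019 and 19 April 2020, so daylight saving is in effect and Kesor Republic is at UTC+11:00.
14:15 Kesor Republic − 11h = 03:15 UTC.
1 February 2020 is a Saturday, so the first Sunday is February 2.
1 October 2020 is a Thursday, so the first Sunday is October 4.
At the standard offset (UTC+03:30), 03:15 UTC + 3h30m = 06:45 Wynkir Republic standard time.
The standard-time date in Wynkir Republic, April 15, 2020, lies within the daylight-saving period (2 February – 4 October), so Wynkir Republic is on daylight time, UTC+04:30.
03:15 UTC + 4h30m = 07:45 Wynkir Republic.

07:45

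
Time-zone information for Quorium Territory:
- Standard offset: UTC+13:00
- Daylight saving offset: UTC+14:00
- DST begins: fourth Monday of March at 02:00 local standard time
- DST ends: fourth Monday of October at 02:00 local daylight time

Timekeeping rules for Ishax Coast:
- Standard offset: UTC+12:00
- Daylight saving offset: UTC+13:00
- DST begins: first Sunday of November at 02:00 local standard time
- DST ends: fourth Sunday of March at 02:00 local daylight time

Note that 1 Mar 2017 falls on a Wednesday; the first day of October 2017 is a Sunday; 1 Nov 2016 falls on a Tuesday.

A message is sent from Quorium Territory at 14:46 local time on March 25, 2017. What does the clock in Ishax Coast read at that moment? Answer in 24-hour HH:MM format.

1 March 2017 is a Wednesday, so the first Monday is March 6 and the fourth is March 27.
1 October 2017 is a Sunday, so the first Monday is October 2 and the fourth is October 23.
March 25, 2017 does not fall between 27 March and 23 October, so daylight saving is not in effect and Quorium Territory is at UTC+13:00.
14:46 Quorium Territory − 13h = 01:46 UTC.
1 November 2016 is a Tuesday, so the first Sunday is November 6.
1 March 2017 is a Wednesday, so the first Sunday is March 5 and the fourth is March 26.
At the standard offset (UTC+12:00), 01:46 UTC + 12h = 13:46 Ishax Coast standard time.
The standard-time date in Ishax Coast, March 25, 2017, lies within the daylight-saving period (6 November 2016 – 26 March 2017), so Ishax Coast is on daylight time, UTC+13:00.
01:46 UTC + 13h = 14:46 Ishax Coast.

14:46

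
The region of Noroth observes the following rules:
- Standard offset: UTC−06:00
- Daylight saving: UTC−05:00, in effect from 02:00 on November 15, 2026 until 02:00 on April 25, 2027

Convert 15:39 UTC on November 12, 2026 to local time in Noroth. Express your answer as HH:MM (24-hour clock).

At the standard offset (UTC−06:00), 15:39 UTC − 6h = 09:39 Noroth standard time.
The standard-time date in Noroth, November 12, 2026, does not fall between 15 November 2026 and 25 April 2027, so daylight saving is not in effect and Noroth is at UTC−06:00.
15:39 UTC − 6h = 09:39 local.

09:39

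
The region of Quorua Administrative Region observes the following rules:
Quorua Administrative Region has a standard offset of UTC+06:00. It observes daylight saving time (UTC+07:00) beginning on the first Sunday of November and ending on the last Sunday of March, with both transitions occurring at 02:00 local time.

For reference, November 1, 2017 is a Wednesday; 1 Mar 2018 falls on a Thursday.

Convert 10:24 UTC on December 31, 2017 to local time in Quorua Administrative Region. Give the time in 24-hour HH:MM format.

1 November 2017 is a Wednesday, so the first Sunday is November 5.
1 March 2018 is a Thursday, so Sundays fall on 4, 11, 18, 25; the last is March 25.
At the standard offset (UTC+06:00), 10:24 UTC + 6h = 16:24 Quorua Administrative Region standard time.
The standard-time date in Quorua Administrative Region, December 31, 2017, lies within the daylight-saving period (5 November 2017 – 25 March 2018), so Quorua Administrative Region is on daylight time, UTC+07:00.
10:24 UTC + 7h = 17:24 local.

17:24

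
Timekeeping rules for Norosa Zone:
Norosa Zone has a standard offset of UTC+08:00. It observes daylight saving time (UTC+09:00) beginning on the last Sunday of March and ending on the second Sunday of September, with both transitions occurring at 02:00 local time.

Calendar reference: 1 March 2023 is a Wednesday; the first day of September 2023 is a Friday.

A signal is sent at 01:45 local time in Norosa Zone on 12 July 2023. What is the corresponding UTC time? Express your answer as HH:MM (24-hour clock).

16:45

1 March 2023 is a Wednesday, so Sundays fall on 5, 12, 19, 26; the last is March 26.
1 September 2023 is a Friday, so the first Sunday is September 3 and the second is September 10.
12 July 2023 lies within the daylight-saving period (26 March – 10 September), so Norosa Zone is on daylight time, UTC+09:00.
01:45 local − 9h = 16:45 UTC (rolling into the previous day, 11 July 2023).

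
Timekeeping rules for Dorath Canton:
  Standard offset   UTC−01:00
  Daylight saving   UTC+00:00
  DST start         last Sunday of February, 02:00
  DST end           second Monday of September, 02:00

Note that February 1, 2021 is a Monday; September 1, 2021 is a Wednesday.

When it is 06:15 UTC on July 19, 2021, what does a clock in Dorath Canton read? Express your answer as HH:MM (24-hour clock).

06:15

1 February 2021 is a Monday, so Sundays fall on 7, 14, 21, 28; the last is February 28.
1 September 2021 is a Wednesday, so the first Monday is September 6 and the second is September 13.
At the standard offset (UTC−01:00), 06:15 UTC − 1h = 05:15 Dorath Canton standard time.
The standard-time date in Dorath Canton, July 19, 2021, falls between 28 February and 13 September, so daylight saving is in effect and Dorath Canton is at UTC+00:00.
06:15 UTC + 0h = 06:15 local.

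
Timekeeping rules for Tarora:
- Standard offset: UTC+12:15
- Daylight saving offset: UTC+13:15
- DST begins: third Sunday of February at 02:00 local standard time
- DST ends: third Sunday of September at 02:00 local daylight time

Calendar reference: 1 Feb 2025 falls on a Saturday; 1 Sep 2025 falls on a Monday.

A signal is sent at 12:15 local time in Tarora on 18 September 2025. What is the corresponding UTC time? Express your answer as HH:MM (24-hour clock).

1 February 2025 is a Saturday, so the first Sunday is February 2 and the third is February 16.
1 September 2025 is a Monday, so the first Sunday is September 7 and the third is September 21.
18 September 2025 falls between 16 February and 21 September, so daylight saving is in effect and Tarora is at UTC+13:15.
12:15 local − 13h15m = 23:00 UTC (rolling into the previous day, 17 September 2025).

23:00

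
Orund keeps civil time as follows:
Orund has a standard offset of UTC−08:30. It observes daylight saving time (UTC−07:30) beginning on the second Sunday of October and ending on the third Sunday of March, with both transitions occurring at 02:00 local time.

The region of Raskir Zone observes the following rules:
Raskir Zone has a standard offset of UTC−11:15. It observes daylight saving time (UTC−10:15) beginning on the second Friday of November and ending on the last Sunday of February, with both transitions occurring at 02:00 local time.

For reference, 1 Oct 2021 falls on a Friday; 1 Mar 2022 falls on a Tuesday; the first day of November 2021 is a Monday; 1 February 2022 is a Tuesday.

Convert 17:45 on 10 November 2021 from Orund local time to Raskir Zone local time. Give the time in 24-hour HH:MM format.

1 October 2021 is a Friday, so the first Sunday is October 3 and the second is October 10.
1 March 2022 is a Tuesday, so the first Sunday is March 6 and the third is March 20.
Daylight saving runs 10 October 2021 – 20 March 2022; 10 November 2021 is inside that window, so Orund is at UTC−07:30.
17:45 Orund + 7h30m = 01:15 UTC (rolling into the next day, 11 November 2021).
1 November 2021 is a Monday, so the first Friday is November 5 and the second is November 12.
1 February 2022 is a Tuesday, so Sundays fall on 6, 13, 20, 27; the last is February 27.
At the standard offset (UTC−11:15), 01:15 UTC − 11h15m = 14:00 Raskir Zone standard time (rolling into the previous day, 10 November 2021).
The standard-time date in Raskir Zone, 10 November 2021, does not fall between 12 November 2021 and 27 February 2022, so daylight saving is not in effect and Raskir Zone is at UTC−11:15.
01:15 UTC − 11h15m = 14:00 Raskir Zone (rolling into the previous day, 10 November 2021).

14:00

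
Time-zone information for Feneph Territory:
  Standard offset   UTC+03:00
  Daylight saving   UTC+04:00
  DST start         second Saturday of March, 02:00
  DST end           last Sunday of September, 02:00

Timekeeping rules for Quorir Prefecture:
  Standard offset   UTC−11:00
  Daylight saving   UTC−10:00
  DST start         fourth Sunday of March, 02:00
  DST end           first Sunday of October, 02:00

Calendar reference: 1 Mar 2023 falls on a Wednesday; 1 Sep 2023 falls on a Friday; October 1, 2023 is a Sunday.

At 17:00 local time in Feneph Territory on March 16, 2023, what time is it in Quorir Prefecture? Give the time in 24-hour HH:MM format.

1 March 2023 is a Wednesday, so the first Saturday is March 4 and the second is March 11.
1 September 2023 is a Friday, so Sundays fall on 3, 10, 17, 24; the last is September 24.
March 16, 2023 lies within the daylight-saving period (11 March – 24 September), so Feneph Territory is on daylight time, UTC+04:00.
17:00 Feneph Territory − 4h = 13:00 UTC.
1 March 2023 is a Wednesday, so the first Sunday is March 5 and the fourth is March 26.
1 October 2023 is a Sunday, so the first Sunday is October 1.
At the standard offset (UTC−11:00), 13:00 UTC − 11h = 02:00 Quorir Prefecture standard time.
The standard-time date in Quorir Prefecture, March 16, 2023, does not fall between 26 March and 1 October, so daylight saving is not in effect and Quorir Prefecture is at UTC−11:00.
13:00 UTC − 11h = 02:00 Quorir Prefecture.

02:00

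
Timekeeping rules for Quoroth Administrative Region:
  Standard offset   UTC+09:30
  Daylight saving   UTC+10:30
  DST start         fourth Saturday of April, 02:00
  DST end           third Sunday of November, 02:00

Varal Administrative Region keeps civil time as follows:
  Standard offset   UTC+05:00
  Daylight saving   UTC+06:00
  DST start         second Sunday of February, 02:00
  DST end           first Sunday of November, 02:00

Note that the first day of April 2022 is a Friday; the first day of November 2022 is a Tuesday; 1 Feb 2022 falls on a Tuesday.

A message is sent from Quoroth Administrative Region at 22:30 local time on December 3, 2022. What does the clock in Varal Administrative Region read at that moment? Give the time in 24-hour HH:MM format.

1 April 2022 is a Friday, so the first Saturday is April 2 and the fourth is April 23.
1 November 2022 is a Tuesday, so the first Sunday is November 6 and the third is November 20.
December 3, 2022 does not fall between 23 April and 20 November, so daylight saving is not in effect and Quoroth Administrative Region is at UTC+09:30.
22:30 Quoroth Administrative Region − 9h30m = 13:00 UTC.
1 February 2022 is a Tuesday, so the first Sunday is February 6 and the second is February 13.
1 November 2022 is a Tuesday, so the first Sunday is November 6.
At the standard offset (UTC+05:00), 13:00 UTC + 5h = 18:00 Varal Administrative Region standard time.
The standard-time date in Varal Administrative Region, December 3, 2022, is outside the daylight-saving period (13 February – 6 November), so Varal Administrative Region is on standard time, UTC+05:00.
13:00 UTC + 5h = 18:00 Varal Administrative Region.

18:00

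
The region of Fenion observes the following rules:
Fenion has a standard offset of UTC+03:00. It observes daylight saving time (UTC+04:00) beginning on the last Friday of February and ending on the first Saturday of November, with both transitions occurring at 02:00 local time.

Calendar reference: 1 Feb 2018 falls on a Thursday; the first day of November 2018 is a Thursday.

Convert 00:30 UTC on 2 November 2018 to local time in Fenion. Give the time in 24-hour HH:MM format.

04:30

1 February 2018 is a Thursday, so Fridays fall on 2, 9, 16, 23; the last is February 23.
1 November 2018 is a Thursday, so the first Saturday is November 3.
At the standard offset (UTC+03:00), 00:30 UTC + 3h = 03:30 Fenion standard time.
Daylight saving runs 23 February – 3 November; the standard-time date in Fenion, 2 November 2018, is inside that window, so Fenion is at UTC+04:00.
00:30 UTC + 4h = 04:30 local.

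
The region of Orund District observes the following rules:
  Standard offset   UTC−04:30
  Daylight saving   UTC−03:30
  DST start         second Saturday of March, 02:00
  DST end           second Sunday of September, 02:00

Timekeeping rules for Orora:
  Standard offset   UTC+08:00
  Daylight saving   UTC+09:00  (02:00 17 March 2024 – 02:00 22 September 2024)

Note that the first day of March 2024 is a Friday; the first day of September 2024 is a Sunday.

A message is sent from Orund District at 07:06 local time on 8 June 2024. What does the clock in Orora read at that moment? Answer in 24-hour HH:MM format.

19:36

1 March 2024 is a Friday, so the first Saturday is March 2 and the second is March 9.
1 September 2024 is a Sunday, so the first Sunday is September 1 and the second is September 8.
8 June 2024 falls between 9 March and 8 September, so daylight saving is in effect and Orund District is at UTC−03:30.
07:06 Orund District + 3h30m = 10:36 UTC.
At the standard offset (UTC+08:00), 10:36 UTC + 8h = 18:36 Orora standard time.
The standard-time date in Orora, 8 June 2024, lies within the daylight-saving period (17 March – 22 September), so Orora is on daylight time, UTC+09:00.
10:36 UTC + 9h = 19:36 Orora.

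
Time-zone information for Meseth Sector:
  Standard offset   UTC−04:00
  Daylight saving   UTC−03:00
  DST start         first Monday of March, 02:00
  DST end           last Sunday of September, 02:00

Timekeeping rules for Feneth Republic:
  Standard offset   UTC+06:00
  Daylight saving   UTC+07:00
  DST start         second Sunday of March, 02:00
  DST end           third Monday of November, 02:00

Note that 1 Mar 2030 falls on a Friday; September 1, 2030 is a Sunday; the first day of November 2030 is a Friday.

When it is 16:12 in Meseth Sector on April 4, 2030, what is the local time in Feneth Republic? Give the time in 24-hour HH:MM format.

1 March 2030 is a Friday, so the first Monday is March 4.
1 September 2030 is a Sunday, so Sundays fall on 1, 8, 15, 22, 29; the last is September 29.
Daylight saving runs 4 March – 29 September; April 4, 2030 is inside that window, so Meseth Sector is at UTC−03:00.
16:12 Meseth Sector + 3h = 19:12 UTC.
1 March 2030 is a Friday, so the first Sunday is March 3 and the second is March 10.
1 November 2030 is a Friday, so the first Monday is November 4 and the third is November 18.
At the standard offset (UTC+06:00), 19:12 UTC + 6h = 01:12 Feneth Republic standard time (rolling into the next day, 5 April 2030).
The standard-time date in Feneth Republic, April 5, 2030, falls between 10 March and 18 November, so daylight saving is in effect and Feneth Republic is at UTC+07:00.
19:12 UTC + 7h = 02:12 Feneth Republic (rolling into the next day, 5 April 2030).

02:12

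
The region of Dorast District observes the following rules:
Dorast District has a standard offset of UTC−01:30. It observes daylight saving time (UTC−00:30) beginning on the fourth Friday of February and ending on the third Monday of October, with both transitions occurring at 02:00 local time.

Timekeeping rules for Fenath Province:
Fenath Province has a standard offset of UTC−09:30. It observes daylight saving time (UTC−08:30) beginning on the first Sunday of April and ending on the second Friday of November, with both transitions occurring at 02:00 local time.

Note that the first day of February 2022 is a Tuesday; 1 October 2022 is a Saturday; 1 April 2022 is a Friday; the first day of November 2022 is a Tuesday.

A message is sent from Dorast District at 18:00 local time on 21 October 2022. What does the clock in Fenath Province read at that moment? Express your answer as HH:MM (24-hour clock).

11:00

1 February 2022 is a Tuesday, so the first Friday is February 4 and the fourth is February 25.
1 October 2022 is a Saturday, so the first Monday is October 3 and the third is October 17.
21 October 2022 is outside the daylight-saving period (25 February – 17 October), so Dorast District is on standard time, UTC−01:30.
18:00 Dorast District + 1h30m = 19:30 UTC.
1 April 2022 is a Friday, so the first Sunday is April 3.
1 November 2022 is a Tuesday, so the first Friday is November 4 and the second is November 11.
At the standard offset (UTC−09:30), 19:30 UTC − 9h30m = 10:00 Fenath Province standard time.
The standard-time date in Fenath Province, 21 October 2022, falls between 3 April and 11 November, so daylight saving is in effect and Fenath Province is at UTC−08:30.
19:30 UTC − 8h30m = 11:00 Fenath Province.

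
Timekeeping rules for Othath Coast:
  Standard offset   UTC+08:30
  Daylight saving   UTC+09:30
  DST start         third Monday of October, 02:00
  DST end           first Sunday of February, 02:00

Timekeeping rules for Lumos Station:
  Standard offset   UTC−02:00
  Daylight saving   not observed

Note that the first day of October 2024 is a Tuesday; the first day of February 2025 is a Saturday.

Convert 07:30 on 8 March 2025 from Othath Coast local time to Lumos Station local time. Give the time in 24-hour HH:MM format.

21:00

1 October 2024 is a Tuesday, so the first Monday is October 7 and the third is October 21.
1 February 2025 is a Saturday, so the first Sunday is February 2.
8 March 2025 is outside the daylight-saving period (21 October 2024 – 2 February 2025), so Othath Coast is on standard time, UTC+08:30.
07:30 Othath Coast − 8h30m = 23:00 UTC (rolling into the previous day, 7 March 2025).
Lumos Station stays on UTC−02:00 all year.
23:00 UTC − 2h = 21:00 Lumos Station.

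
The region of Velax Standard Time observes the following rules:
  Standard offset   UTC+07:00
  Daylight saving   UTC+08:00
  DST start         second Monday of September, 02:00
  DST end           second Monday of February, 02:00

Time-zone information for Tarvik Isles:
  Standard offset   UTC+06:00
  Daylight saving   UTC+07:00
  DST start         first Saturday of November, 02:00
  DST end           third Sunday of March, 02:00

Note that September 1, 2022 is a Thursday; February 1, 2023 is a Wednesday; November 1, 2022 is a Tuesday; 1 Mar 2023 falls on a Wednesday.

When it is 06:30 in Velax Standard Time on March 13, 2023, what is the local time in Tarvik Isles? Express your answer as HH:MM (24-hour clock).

1 September 2022 is a Thursday, so the first Monday is September 5 and the second is September 12.
1 February 2023 is a Wednesday, so the first Monday is February 6 and the second is February 13.
March 13, 2023 is outside the daylight-saving period (12 September 2022 – 13 February 2023), so Velax Standard Time is on standard time, UTC+07:00.
06:30 Velax Standard Time − 7h = 23:30 UTC (rolling into the previous day, 12 March 2023).
1 November 2022 is a Tuesday, so the first Saturday is November 5.
1 March 2023 is a Wednesday, so the first Sunday is March 5 and the third is March 19.
At the standard offset (UTC+06:00), 23:30 UTC + 6h = 05:30 Tarvik Isles standard time (rolling into the next day, 13 March 2023).
The standard-time date in Tarvik Isles, March 13, 2023, lies within the daylight-saving period (5 November 2022 – 19 March 2023), so Tarvik Isles is on daylight time, UTC+07:00.
23:30 UTC + 7h = 06:30 Tarvik Isles (rolling into the next day, 13 March 2023).

06:30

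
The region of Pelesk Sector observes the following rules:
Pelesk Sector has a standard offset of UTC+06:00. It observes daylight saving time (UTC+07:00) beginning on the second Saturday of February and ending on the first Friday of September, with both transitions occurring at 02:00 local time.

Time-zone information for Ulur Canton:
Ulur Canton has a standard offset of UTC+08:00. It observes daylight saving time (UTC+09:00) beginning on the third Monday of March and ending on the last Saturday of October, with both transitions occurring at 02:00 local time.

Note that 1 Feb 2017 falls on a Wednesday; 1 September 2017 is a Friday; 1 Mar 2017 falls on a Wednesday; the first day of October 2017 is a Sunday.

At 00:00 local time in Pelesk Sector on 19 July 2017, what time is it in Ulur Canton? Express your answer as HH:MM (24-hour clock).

1 February 2017 is a Wednesday, so the first Saturday is February 4 and the second is February 11.
1 September 2017 is a Friday, so the first Friday is September 1.
Daylight saving runs 11 February – 1 September; 19 July 2017 is inside that window, so Pelesk Sector is at UTC+07:00.
00:00 Pelesk Sector − 7h = 17:00 UTC (rolling into the previous day, 18 July 2017).
1 March 2017 is a Wednesday, so the first Monday is March 6 and the third is March 20.
1 October 2017 is a Sunday, so Saturdays fall on 7, 14, 21, 28; the last is October 28.
At the standard offset (UTC+08:00), 17:00 UTC + 8h = 01:00 Ulur Canton standard time (rolling into the next day, 19 July 2017).
The standard-time date in Ulur Canton, 19 July 2017, lies within the daylight-saving period (20 March – 28 October), so Ulur Canton is on daylight time, UTC+09:00.
17:00 UTC + 9h = 02:00 Ulur Canton (rolling into the next day, 19 July 2017).

02:00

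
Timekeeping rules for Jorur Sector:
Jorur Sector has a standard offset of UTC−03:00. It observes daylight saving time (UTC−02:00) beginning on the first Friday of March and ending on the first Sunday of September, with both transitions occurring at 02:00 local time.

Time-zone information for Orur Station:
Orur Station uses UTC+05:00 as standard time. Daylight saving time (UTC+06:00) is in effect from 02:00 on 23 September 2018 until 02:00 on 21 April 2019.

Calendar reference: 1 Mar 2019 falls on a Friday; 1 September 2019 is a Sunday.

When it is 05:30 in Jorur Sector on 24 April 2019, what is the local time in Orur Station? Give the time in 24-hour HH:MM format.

1 March 2019 is a Friday, so the first Friday is March 1.
1 September 2019 is a Sunday, so the first Sunday is September 1.
24 April 2019 falls between 1 March and 1 September, so daylight saving is in effect and Jorur Sector is at UTC−02:00.
05:30 Jorur Sector + 2h = 07:30 UTC.
At the standard offset (UTC+05:00), 07:30 UTC + 5h = 12:30 Orur Station standard time.
The standard-time date in Orur Station, 24 April 2019, does not fall between 23 September 2018 and 21 April 2019, so daylight saving is not in effect and Orur Station is at UTC+05:00.
07:30 UTC + 5h = 12:30 Orur Station.

12:30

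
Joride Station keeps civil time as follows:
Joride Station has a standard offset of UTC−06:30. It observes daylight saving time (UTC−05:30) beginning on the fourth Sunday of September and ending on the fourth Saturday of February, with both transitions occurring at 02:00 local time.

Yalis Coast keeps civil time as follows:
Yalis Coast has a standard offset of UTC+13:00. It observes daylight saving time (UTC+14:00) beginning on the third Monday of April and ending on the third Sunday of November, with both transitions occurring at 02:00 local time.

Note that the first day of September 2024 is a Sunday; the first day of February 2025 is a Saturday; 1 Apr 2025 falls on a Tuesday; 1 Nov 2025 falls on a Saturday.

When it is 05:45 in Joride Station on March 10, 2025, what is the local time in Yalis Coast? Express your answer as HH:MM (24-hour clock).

1 September 2024 is a Sunday, so the first Sunday is September 1 and the fourth is September 22.
1 February 2025 is a Saturday, so the first Saturday is February 1 and the fourth is February 22.
Daylight saving runs 22 September 2024 – 22 February 2025; March 10, 2025 is outside that window, so Joride Station is on standard time at UTC−06:30.
05:45 Joride Station + 6h30m = 12:15 UTC.
1 April 2025 is a Tuesday, so the first Monday is April 7 and the third is April 21.
1 November 2025 is a Saturday, so the first Sunday is November 2 and the third is November 16.
At the standard offset (UTC+13:00), 12:15 UTC + 13h = 01:15 Yalis Coast standard time (rolling into the next day, 11 March 2025).
Daylight saving runs 21 April – 16 November; the standard-time date in Yalis Coast, March 11, 2025, is outside that window, so Yalis Coast is on standard time at UTC+13:00.
12:15 UTC + 13h = 01:15 Yalis Coast (rolling into the next day, 11 March 2025).

01:15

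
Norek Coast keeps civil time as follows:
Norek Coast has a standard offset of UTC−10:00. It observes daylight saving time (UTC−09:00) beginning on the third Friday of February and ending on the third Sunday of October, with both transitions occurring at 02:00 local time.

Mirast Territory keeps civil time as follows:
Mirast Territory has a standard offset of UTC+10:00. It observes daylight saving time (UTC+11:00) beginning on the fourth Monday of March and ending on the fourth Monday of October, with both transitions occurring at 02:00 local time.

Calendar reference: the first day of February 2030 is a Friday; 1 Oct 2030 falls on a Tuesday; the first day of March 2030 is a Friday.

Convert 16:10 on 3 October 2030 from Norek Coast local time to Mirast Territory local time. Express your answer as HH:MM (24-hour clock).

1 February 2030 is a Friday, so the first Friday is February 1 and the third is February 15.
1 October 2030 is a Tuesday, so the first Sunday is October 6 and the third is October 20.
3 October 2030 falls between 15 February and 20 October, so daylight saving is in effect and Norek Coast is at UTC−09:00.
16:10 Norek Coast + 9h = 01:10 UTC (rolling into the next day, 4 October 2030).
1 March 2030 is a Friday, so the first Monday is March 4 and the fourth is March 25.
1 October 2030 is a Tuesday, so the first Monday is October 7 and the fourth is October 28.
At the standard offset (UTC+10:00), 01:10 UTC + 10h = 11:10 Mirast Territory standard time.
The standard-time date in Mirast Territory, 4 October 2030, lies within the daylight-saving period (25 March – 28 October), so Mirast Territory is on daylight time, UTC+11:00.
01:10 UTC + 11h = 12:10 Mirast Territory.

12:10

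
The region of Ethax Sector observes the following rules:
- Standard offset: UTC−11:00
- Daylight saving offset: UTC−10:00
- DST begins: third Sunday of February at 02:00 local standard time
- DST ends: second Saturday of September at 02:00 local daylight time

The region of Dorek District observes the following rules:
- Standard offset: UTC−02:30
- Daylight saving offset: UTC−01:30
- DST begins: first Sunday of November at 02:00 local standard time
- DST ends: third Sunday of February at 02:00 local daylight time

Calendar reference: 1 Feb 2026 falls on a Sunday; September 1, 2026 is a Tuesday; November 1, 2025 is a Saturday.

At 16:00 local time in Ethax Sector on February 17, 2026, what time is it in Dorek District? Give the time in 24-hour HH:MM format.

23:30

1 February 2026 is a Sunday, so the first Sunday is February 1 and the third is February 15.
1 September 2026 is a Tuesday, so the first Saturday is September 5 and the second is September 12.
Daylight saving runs 15 February – 12 September; February 17, 2026 is inside that window, so Ethax Sector is at UTC−10:00.
16:00 Ethax Sector + 10h = 02:00 UTC (rolling into the next day, 18 February 2026).
1 November 2025 is a Saturday, so the first Sunday is November 2.
1 February 2026 is a Sunday, so the first Sunday is February 1 and the third is February 15.
At the standard offset (UTC−02:30), 02:00 UTC − 2h30m = 23:30 Dorek District standard time (rolling into the previous day, 17 February 2026).
The standard-time date in Dorek District, February 17, 2026, does not fall between 2 November 2025 and 15 February 2026, so daylight saving is not in effect and Dorek District is at UTC−02:30.
02:00 UTC − 2h30m = 23:30 Dorek District (rolling into the previous day, 17 February 2026).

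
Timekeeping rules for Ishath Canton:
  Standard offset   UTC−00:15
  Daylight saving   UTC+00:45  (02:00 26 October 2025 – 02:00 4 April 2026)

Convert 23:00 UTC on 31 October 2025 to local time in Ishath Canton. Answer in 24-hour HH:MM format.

23:45

At the standard offset (UTC−00:15), 23:00 UTC − 0h15m = 22:45 Ishath Canton standard time.
The standard-time date in Ishath Canton, 31 October 2025, falls between 26 October 2025 and 4 April 2026, so daylight saving is in effect and Ishath Canton is at UTC+00:45.
23:00 UTC + 0h45m = 23:45 local.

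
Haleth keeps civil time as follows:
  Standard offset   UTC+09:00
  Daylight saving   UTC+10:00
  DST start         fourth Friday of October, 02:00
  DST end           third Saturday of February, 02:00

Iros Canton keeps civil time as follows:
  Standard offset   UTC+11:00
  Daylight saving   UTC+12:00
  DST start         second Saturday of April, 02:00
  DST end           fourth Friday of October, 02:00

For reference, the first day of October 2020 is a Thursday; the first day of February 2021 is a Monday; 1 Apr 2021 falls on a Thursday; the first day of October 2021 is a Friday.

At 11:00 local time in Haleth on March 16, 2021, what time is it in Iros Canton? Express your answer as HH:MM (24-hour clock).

13:00

1 October 2020 is a Thursday, so the first Friday is October 2 and the fourth is October 23.
1 February 2021 is a Monday, so the first Saturday is February 6 and the third is February 20.
Daylight saving runs 23 October 2020 – 20 February 2021; March 16, 2021 is outside that window, so Haleth is on standard time at UTC+09:00.
11:00 Haleth − 9h = 02:00 UTC.
1 April 2021 is a Thursday, so the first Saturday is April 3 and the second is April 10.
1 October 2021 is a Friday, so the first Friday is October 1 and the fourth is October 22.
At the standard offset (UTC+11:00), 02:00 UTC + 11h = 13:00 Iros Canton standard time.
The standard-time date in Iros Canton, March 16, 2021, is outside the daylight-saving period (10 April – 22 October), so Iros Canton is on standard time, UTC+11:00.
02:00 UTC + 11h = 13:00 Iros Canton.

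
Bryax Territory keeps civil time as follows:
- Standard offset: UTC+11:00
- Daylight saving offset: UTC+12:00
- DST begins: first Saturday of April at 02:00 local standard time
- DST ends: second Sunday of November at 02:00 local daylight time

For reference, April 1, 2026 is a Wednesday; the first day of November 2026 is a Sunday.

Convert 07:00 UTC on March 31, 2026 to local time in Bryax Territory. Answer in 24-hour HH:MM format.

1 April 2026 is a Wednesday, so the first Saturday is April 4.
1 November 2026 is a Sunday, so the first Sunday is November 1 and the second is November 8.
At the standard offset (UTC+11:00), 07:00 UTC + 11h = 18:00 Bryax Territory standard time.
The standard-time date in Bryax Territory, March 31, 2026, does not fall between 4 April and 8 November, so daylight saving is not in effect and Bryax Territory is at UTC+11:00.
07:00 UTC + 11h = 18:00 local.

18:00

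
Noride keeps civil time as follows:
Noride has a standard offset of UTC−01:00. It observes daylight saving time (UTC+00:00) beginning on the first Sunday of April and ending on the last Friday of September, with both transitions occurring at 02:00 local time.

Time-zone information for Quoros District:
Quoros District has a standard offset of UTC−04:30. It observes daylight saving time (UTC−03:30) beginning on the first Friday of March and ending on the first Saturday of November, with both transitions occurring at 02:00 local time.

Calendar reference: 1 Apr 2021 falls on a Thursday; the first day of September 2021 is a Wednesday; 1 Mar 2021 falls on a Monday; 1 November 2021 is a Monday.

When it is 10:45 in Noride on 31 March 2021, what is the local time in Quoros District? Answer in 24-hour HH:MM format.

1 April 2021 is a Thursday, so the first Sunday is April 4.
1 September 2021 is a Wednesday, so Fridays fall on 3, 10, 17, 24; the last is September 24.
Daylight saving runs 4 April – 24 September; 31 March 2021 is outside that window, so Noride is on standard time at UTC−01:00.
10:45 Noride + 1h = 11:45 UTC.
1 March 2021 is a Monday, so the first Friday is March 5.
1 November 2021 is a Monday, so the first Saturday is November 6.
At the standard offset (UTC−04:30), 11:45 UTC − 4h30m = 07:15 Quoros District standard time.
The standard-time date in Quoros District, 31 March 2021, falls between 5 March and 6 November, so daylight saving is in effect and Quoros District is at UTC−03:30.
11:45 UTC − 3h30m = 08:15 Quoros District.

08:15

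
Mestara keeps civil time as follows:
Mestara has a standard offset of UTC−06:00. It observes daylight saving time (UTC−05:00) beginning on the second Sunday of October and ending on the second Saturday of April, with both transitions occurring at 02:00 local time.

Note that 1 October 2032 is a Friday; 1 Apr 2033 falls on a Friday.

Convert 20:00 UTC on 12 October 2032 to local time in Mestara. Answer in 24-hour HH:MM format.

1 October 2032 is a Friday, so the first Sunday is October 3 and the second is October 10.
1 April 2033 is a Friday, so the first Saturday is April 2 and the second is April 9.
At the standard offset (UTC−06:00), 20:00 UTC − 6h = 14:00 Mestara standard time.
The standard-time date in Mestara, 12 October 2032, lies within the daylight-saving period (10 October 2032 – 9 April 2033), so Mestara is on daylight time, UTC−05:00.
20:00 UTC − 5h = 15:00 local.

15:00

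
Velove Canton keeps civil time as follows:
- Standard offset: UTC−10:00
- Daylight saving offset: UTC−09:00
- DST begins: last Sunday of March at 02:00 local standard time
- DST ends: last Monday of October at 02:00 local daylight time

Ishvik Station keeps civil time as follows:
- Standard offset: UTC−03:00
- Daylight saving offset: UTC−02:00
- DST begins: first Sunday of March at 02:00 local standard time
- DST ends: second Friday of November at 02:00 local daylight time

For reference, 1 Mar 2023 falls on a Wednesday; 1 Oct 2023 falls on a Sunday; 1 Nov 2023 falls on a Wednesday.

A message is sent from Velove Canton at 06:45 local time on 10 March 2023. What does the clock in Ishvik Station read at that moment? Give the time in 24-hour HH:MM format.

14:45

1 March 2023 is a Wednesday, so Sundays fall on 5, 12, 19, 26; the last is March 26.
1 October 2023 is a Sunday, so Mondays fall on 2, 9, 16, 23, 30; the last is October 30.
10 March 2023 is outside the daylight-saving period (26 March – 30 October), so Velove Canton is on standard time, UTC−10:00.
06:45 Velove Canton + 10h = 16:45 UTC.
1 March 2023 is a Wednesday, so the first Sunday is March 5.
1 November 2023 is a Wednesday, so the first Friday is November 3 and the second is November 10.
At the standard offset (UTC−03:00), 16:45 UTC − 3h = 13:45 Ishvik Station standard time.
The standard-time date in Ishvik Station, 10 March 2023, lies within the daylight-saving period (5 March – 10 November), so Ishvik Station is on daylight time, UTC−02:00.
16:45 UTC − 2h = 14:45 Ishvik Station.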